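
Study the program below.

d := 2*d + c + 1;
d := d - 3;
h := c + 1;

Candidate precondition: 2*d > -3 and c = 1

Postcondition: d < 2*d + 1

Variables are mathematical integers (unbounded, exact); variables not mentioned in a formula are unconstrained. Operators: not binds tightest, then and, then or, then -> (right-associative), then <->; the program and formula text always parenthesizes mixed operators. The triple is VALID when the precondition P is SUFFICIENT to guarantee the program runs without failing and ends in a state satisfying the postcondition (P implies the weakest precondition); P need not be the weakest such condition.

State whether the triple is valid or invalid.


Working backward. After the program, the postcondition d < 2*d + 1 must hold; in canonical form it is d > -1.
Before h := c + 1: d > -1
Before d := d - 3: d > 2
Before d := 2*d + c + 1: c + 2*d > 1
The weakest precondition is c + 2*d > 1.
Check whether 2*d > -3 and c = 1 implies it.
Countermodel: at the initial state c = 1, d = -1, the precondition holds but the weakest precondition fails.
Answer: invalid


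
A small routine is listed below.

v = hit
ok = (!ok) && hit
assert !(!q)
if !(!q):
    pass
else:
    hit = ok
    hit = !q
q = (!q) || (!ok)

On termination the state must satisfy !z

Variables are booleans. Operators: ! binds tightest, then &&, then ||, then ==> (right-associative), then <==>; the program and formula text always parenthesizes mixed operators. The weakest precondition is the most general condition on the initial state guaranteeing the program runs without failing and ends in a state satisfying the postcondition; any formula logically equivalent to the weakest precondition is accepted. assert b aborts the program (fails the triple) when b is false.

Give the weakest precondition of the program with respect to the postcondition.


Working backward. After the program, !z must hold.
Before q := (!q) || (!ok): !z
Then branch requires !z; else branch requires !z.
Before the if: (q ==> (!z)) && ((!q) ==> (!z))
Before assert !(!q): q && (q ==> (!z)) && ((!q) ==> (!z))
Before ok := (!ok) && hit: q && (q ==> (!z)) && ((!q) ==> (!z))
Before v := hit: q && (q ==> (!z)) && ((!q) ==> (!z))
Answer: WP = q && (q ==> (!z)) && ((!q) ==> (!z))


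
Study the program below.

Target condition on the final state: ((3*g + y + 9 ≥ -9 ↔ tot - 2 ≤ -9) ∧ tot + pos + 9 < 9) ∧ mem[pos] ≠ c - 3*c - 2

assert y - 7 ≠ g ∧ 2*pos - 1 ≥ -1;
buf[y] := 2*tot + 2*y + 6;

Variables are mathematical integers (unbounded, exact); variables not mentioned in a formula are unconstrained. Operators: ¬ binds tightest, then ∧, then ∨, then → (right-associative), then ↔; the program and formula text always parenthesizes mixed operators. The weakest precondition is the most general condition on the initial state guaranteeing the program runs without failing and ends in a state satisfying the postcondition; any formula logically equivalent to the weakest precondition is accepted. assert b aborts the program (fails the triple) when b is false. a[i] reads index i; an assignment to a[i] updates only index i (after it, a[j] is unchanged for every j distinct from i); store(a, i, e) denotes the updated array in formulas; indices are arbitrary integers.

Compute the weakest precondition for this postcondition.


Working backward. After the program, the postcondition ((3*g + y + 9 ≥ -9 ↔ tot - 2 ≤ -9) ∧ tot + pos + 9 < 9) ∧ mem[pos] ≠ c - 3*c - 2 must hold; in canonical form it is (3*g + y ≥ -18 ↔ tot ≤ -7) ∧ pos + tot < 0 ∧ mem[pos] + 2*c ≠ -2.
Before buf[y] := 2*tot + 2*y + 6: (3*g + y ≥ -18 ↔ tot ≤ -7) ∧ pos + tot < 0 ∧ mem[pos] + 2*c ≠ -2
Before assert y - 7 ≠ g ∧ 2*pos - 1 ≥ -1: y ≠ g + 7 ∧ 2*pos ≥ 0 ∧ (3*g + y ≥ -18 ↔ tot ≤ -7) ∧ pos + tot < 0 ∧ mem[pos] + 2*c ≠ -2
Answer: WP = y ≠ g + 7 ∧ 2*pos ≥ 0 ∧ (3*g + y ≥ -18 ↔ tot ≤ -7) ∧ pos + tot < 0 ∧ mem[pos] + 2*c ≠ -2


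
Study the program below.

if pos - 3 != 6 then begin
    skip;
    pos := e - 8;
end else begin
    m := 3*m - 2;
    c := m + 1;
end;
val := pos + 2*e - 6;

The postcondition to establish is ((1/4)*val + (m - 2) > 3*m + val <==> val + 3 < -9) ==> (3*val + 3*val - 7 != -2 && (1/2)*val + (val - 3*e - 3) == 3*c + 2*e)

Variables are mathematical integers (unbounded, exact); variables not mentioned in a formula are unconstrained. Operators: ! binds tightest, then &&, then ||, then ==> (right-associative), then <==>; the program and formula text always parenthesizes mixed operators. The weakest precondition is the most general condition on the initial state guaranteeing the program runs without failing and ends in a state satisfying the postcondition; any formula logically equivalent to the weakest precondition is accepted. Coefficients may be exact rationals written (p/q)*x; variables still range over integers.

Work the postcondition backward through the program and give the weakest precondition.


Working backward. After the program, the postcondition ((1/4)*val + (m - 2) > 3*m + val <==> val + 3 < -9) ==> (3*val + 3*val - 7 != -2 && (1/2)*val + (val - 3*e - 3) == 3*c + 2*e) must hold; in canonical form it is (2*m + (3/4)*val < -2 <==> val < -12) ==> (6*val != 5 && (3/2)*val == 3*c + 5*e + 3).
Before val := pos + 2*e - 6: ((3/2)*e + 2*m + (3/4)*pos < 5/2 <==> 2*e + pos < -6) ==> (12*e + 6*pos != 41 && (3/2)*pos == 3*c + 2*e + 12)
Then branch requires ((9/4)*e + 2*m < 17/2 <==> 3*e < 2) ==> (18*e != 89 && 3*c + (1/2)*e == -24); else branch requires ((3/2)*e + 6*m + (3/4)*pos < 13/2 <==> 2*e + pos < -6) ==> (12*e + 6*pos != 41 && (3/2)*pos == 2*e + 9*m + 9).
Before the if: (pos != 9 ==> (((9/4)*e + 2*m < 17/2 <==> 3*e < 2) ==> (18*e != 89 && 3*c + (1/2)*e == -24))) && ((!(pos != 9)) ==> (((3/2)*e + 6*m + (3/4)*pos < 13/2 <==> 2*e + pos < -6) ==> (12*e + 6*pos != 41 && (3/2)*pos == 2*e + 9*m + 9)))
Answer: WP = (pos != 9 ==> (((9/4)*e + 2*m < 17/2 <==> 3*e < 2) ==> (18*e != 89 && 3*c + (1/2)*e == -24))) && ((!(pos != 9)) ==> (((3/2)*e + 6*m + (3/4)*pos < 13/2 <==> 2*e + pos < -6) ==> (12*e + 6*pos != 41 && (3/2)*pos == 2*e + 9*m + 9)))


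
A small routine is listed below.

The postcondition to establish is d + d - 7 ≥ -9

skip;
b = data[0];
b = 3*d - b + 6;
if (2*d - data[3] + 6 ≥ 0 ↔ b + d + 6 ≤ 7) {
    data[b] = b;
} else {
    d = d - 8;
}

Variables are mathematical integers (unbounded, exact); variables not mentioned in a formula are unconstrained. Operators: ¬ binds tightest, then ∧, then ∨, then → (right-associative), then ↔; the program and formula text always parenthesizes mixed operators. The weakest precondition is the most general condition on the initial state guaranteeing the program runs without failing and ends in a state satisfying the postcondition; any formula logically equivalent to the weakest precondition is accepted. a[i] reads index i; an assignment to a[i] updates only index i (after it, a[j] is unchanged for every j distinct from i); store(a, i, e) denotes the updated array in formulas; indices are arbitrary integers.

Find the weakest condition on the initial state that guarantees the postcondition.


Working backward. After the program, the postcondition d + d - 7 ≥ -9 must hold; in canonical form it is 2*d ≥ -2.
Then branch requires 2*d ≥ -2; else branch requires 2*d ≥ 14.
Before the if: ((2*d ≥ data[3] - 6 ↔ b + d ≤ 1) → 2*d ≥ -2) ∧ ((¬(2*d ≥ data[3] - 6 ↔ b + d ≤ 1)) → 2*d ≥ 14)
Before b := 3*d - b + 6: ((2*d ≥ data[3] - 6 ↔ 4*d ≤ b - 5) → 2*d ≥ -2) ∧ ((¬(2*d ≥ data[3] - 6 ↔ 4*d ≤ b - 5)) → 2*d ≥ 14)
Before b := data[0]: ((2*d ≥ data[3] - 6 ↔ 4*d ≤ data[0] - 5) → 2*d ≥ -2) ∧ ((¬(2*d ≥ data[3] - 6 ↔ 4*d ≤ data[0] - 5)) → 2*d ≥ 14)
Before skip: ((2*d ≥ data[3] - 6 ↔ 4*d ≤ data[0] - 5) → 2*d ≥ -2) ∧ ((¬(2*d ≥ data[3] - 6 ↔ 4*d ≤ data[0] - 5)) → 2*d ≥ 14)
Answer: WP = ((2*d ≥ data[3] - 6 ↔ 4*d ≤ data[0] - 5) → 2*d ≥ -2) ∧ ((¬(2*d ≥ data[3] - 6 ↔ 4*d ≤ data[0] - 5)) → 2*d ≥ 14)


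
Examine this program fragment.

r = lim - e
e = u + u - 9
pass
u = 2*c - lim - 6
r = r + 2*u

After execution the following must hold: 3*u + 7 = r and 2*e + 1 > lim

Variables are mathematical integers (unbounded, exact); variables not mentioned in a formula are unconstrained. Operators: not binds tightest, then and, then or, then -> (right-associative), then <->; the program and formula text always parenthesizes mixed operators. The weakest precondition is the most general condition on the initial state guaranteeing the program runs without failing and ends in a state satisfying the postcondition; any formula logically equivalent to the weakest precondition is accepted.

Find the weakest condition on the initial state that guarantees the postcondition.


Working backward. After the program, the postcondition 3*u + 7 = r and 2*e + 1 > lim must hold; in canonical form it is 3*u = r - 7 and 2*e > lim - 1.
Before r := r + 2*u: u = r - 7 and 2*e > lim - 1
Before u := 2*c - lim - 6: 2*c = lim + r - 1 and 2*e > lim - 1
Before skip: 2*c = lim + r - 1 and 2*e > lim - 1
Before e := u + u - 9: 2*c = lim + r - 1 and 4*u > lim + 17
Before r := lim - e: 2*c + e = 2*lim - 1 and 4*u > lim + 17
Answer: WP = 2*c + e = 2*lim - 1 and 4*u > lim + 17


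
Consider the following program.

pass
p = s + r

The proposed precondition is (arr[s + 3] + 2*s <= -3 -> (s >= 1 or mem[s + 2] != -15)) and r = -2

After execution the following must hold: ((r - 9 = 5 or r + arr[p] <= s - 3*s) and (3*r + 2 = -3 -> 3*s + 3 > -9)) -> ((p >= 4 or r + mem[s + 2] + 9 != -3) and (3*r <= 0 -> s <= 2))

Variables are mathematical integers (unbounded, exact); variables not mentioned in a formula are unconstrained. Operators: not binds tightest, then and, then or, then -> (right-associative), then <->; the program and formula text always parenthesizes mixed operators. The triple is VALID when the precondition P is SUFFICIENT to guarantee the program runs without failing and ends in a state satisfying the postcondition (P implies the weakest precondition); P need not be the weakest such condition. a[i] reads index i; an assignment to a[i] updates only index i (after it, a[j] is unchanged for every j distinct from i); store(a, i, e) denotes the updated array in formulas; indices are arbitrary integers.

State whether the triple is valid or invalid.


Working backward. After the program, the postcondition ((r - 9 = 5 or r + arr[p] <= s - 3*s) and (3*r + 2 = -3 -> 3*s + 3 > -9)) -> ((p >= 4 or r + mem[s + 2] + 9 != -3) and (3*r <= 0 -> s <= 2)) must hold; in canonical form it is ((r = 14 or arr[p] + r + 2*s <= 0) and (3*r = -5 -> 3*s > -12)) -> ((p >= 4 or mem[s + 2] + r != -12) and (3*r <= 0 -> s <= 2)).
Before p := s + r: ((r = 14 or arr[r + s] + r + 2*s <= 0) and (3*r = -5 -> 3*s > -12)) -> ((r + s >= 4 or mem[s + 2] + r != -12) and (3*r <= 0 -> s <= 2))
Before skip: ((r = 14 or arr[r + s] + r + 2*s <= 0) and (3*r = -5 -> 3*s > -12)) -> ((r + s >= 4 or mem[s + 2] + r != -12) and (3*r <= 0 -> s <= 2))
The weakest precondition is ((r = 14 or arr[r + s] + r + 2*s <= 0) and (3*r = -5 -> 3*s > -12)) -> ((r + s >= 4 or mem[s + 2] + r != -12) and (3*r <= 0 -> s <= 2)).
Check whether (arr[s + 3] + 2*s <= -3 -> (s >= 1 or mem[s + 2] != -15)) and r = -2 implies it.
Countermodel: at the initial state arr = {[-1] = 0, [3] = 0, [4] = 0, elsewhere 0}, mem = {[-1] = -10, [3] = -10, [4] = -10, elsewhere -10}, r = -2, s = 1, the precondition holds but the weakest precondition fails.
Answer: invalid


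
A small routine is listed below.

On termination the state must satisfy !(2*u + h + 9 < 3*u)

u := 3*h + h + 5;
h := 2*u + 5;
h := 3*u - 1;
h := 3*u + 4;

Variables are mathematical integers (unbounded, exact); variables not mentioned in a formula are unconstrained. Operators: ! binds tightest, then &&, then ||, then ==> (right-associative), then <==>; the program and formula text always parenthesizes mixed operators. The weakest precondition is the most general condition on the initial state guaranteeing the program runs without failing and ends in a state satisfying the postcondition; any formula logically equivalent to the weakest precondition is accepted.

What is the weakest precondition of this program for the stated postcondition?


Working backward. After the program, the postcondition !(2*u + h + 9 < 3*u) must hold; in canonical form it is !(h < u - 9).
Before h := 3*u + 4: !(2*u < -13)
Before h := 3*u - 1: !(2*u < -13)
Before h := 2*u + 5: !(2*u < -13)
Before u := 3*h + h + 5: !(8*h < -23)
Answer: WP = !(8*h < -23)


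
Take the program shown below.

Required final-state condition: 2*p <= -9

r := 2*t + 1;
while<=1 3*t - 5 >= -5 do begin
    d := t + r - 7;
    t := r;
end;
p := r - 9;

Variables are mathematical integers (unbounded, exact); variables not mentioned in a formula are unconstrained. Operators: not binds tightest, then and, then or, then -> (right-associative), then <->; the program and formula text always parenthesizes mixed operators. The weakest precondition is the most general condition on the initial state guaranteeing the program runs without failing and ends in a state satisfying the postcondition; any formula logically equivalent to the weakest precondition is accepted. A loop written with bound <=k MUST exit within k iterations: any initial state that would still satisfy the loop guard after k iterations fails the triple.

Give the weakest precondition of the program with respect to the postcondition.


Working backward. After the program, 2*p <= -9 must hold.
Before p := r - 9: 2*r <= 9
Before the loop (bound <=1), unroll the exhaustion recursion (WP_0 = exit-now case; WP_j = one more guarded iteration, up to j = 1):
  WP_0: (not (3*t >= 0)) and 2*r <= 9
  WP_1: (3*t >= 0 -> ((not (3*r >= 0)) and 2*r <= 9)) and ((not (3*t >= 0)) -> 2*r <= 9)
So before the loop: (3*t >= 0 -> ((not (3*r >= 0)) and 2*r <= 9)) and ((not (3*t >= 0)) -> 2*r <= 9)
Before r := 2*t + 1: (3*t >= 0 -> ((not (6*t >= -3)) and 4*t <= 7)) and ((not (3*t >= 0)) -> 4*t <= 7)
Answer: WP = (3*t >= 0 -> ((not (6*t >= -3)) and 4*t <= 7)) and ((not (3*t >= 0)) -> 4*t <= 7)


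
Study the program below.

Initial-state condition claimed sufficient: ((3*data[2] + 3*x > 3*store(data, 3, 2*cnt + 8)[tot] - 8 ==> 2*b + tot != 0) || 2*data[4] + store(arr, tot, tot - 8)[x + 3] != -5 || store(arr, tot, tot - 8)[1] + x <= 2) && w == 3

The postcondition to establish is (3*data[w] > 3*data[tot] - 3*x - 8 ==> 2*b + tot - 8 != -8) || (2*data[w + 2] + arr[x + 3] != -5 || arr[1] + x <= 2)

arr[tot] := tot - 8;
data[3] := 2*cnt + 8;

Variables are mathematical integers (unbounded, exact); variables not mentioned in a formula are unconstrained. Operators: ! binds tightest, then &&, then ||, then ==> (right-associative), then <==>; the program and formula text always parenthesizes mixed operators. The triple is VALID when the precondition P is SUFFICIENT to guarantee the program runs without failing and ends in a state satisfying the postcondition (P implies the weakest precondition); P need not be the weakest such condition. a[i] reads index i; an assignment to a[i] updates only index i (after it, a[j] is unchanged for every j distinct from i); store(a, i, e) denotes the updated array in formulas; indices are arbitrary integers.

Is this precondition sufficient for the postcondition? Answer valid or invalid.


Working backward. After the program, the postcondition (3*data[w] > 3*data[tot] - 3*x - 8 ==> 2*b + tot - 8 != -8) || (2*data[w + 2] + arr[x + 3] != -5 || arr[1] + x <= 2) must hold; in canonical form it is (3*data[w] + 3*x > 3*data[tot] - 8 ==> 2*b + tot != 0) || arr[x + 3] + 2*data[w + 2] != -5 || arr[1] + x <= 2.
Before data[3] := 2*cnt + 8: (3*store(data, 3, 2*cnt + 8)[w] + 3*x > 3*store(data, 3, 2*cnt + 8)[tot] - 8 ==> 2*b + tot != 0) || arr[x + 3] + 2*store(data, 3, 2*cnt + 8)[w + 2] != -5 || arr[1] + x <= 2
Before arr[tot] := tot - 8: (3*store(data, 3, 2*cnt + 8)[w] + 3*x > 3*store(data, 3, 2*cnt + 8)[tot] - 8 ==> 2*b + tot != 0) || store(arr, tot, tot - 8)[x + 3] + 2*store(data, 3, 2*cnt + 8)[w + 2] != -5 || store(arr, tot, tot - 8)[1] + x <= 2
The weakest precondition is (3*store(data, 3, 2*cnt + 8)[w] + 3*x > 3*store(data, 3, 2*cnt + 8)[tot] - 8 ==> 2*b + tot != 0) || store(arr, tot, tot - 8)[x + 3] + 2*store(data, 3, 2*cnt + 8)[w + 2] != -5 || store(arr, tot, tot - 8)[1] + x <= 2.
Check whether ((3*data[2] + 3*x > 3*store(data, 3, 2*cnt + 8)[tot] - 8 ==> 2*b + tot != 0) || 2*data[4] + store(arr, tot, tot - 8)[x + 3] != -5 || store(arr, tot, tot - 8)[1] + x <= 2) && w == 3 implies it.
Countermodel: at the initial state arr = {[0] = 7, [1] = -17798, [2] = 7, [3] = 7, [4] = 7, [5] = 7, [17804] = -1, elsewhere 7}, b = 0, cnt = 0, data = {[0] = -12042, [1] = 6, [2] = 6, [3] = 6, [4] = -3, [5] = -2, [17804] = 6, elsewhere 6}, tot = 0, w = 3, x = 17801, the precondition holds but the weakest precondition fails.
Answer: invalid


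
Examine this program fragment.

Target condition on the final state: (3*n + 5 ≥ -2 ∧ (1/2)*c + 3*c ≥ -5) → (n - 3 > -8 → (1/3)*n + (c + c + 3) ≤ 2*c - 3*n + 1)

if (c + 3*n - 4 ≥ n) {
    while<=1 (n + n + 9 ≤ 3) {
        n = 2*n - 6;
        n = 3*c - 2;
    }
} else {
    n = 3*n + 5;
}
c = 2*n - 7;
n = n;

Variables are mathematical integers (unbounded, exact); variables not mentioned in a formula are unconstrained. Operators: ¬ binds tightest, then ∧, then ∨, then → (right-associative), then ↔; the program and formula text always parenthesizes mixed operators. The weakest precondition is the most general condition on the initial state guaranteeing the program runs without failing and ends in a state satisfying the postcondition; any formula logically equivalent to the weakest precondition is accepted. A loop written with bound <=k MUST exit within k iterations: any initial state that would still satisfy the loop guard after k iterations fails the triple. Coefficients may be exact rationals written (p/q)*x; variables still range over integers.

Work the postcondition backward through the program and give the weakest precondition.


Working backward. After the program, the postcondition (3*n + 5 ≥ -2 ∧ (1/2)*c + 3*c ≥ -5) → (n - 3 > -8 → (1/3)*n + (c + c + 3) ≤ 2*c - 3*n + 1) must hold; in canonical form it is (3*n ≥ -7 ∧ (7/2)*c ≥ -5) → (n > -5 → (10/3)*n ≤ -2).
Before n := n: (3*n ≥ -7 ∧ (7/2)*c ≥ -5) → (n > -5 → (10/3)*n ≤ -2)
Before c := 2*n - 7: (3*n ≥ -7 ∧ 7*n ≥ 39/2) → (n > -5 → (10/3)*n ≤ -2)
Then branch requires (2*n ≤ -6 → ((¬(6*c ≤ -2)) ∧ ((9*c ≥ -1 ∧ 21*c ≥ 67/2) → (3*c > -3 → 10*c ≤ 14/3)))) ∧ ((¬(2*n ≤ -6)) → ((3*n ≥ -7 ∧ 7*n ≥ 39/2) → (n > -5 → (10/3)*n ≤ -2))); else branch requires (9*n ≥ -22 ∧ 21*n ≥ -31/2) → (3*n > -10 → 10*n ≤ -56/3).
Before the if: (c + 2*n ≥ 4 → ((2*n ≤ -6 → ((¬(6*c ≤ -2)) ∧ ((9*c ≥ -1 ∧ 21*c ≥ 67/2) → (3*c > -3 → 10*c ≤ 14/3)))) ∧ ((¬(2*n ≤ -6)) → ((3*n ≥ -7 ∧ 7*n ≥ 39/2) → (n > -5 → (10/3)*n ≤ -2))))) ∧ ((¬(c + 2*n ≥ 4)) → ((9*n ≥ -22 ∧ 21*n ≥ -31/2) → (3*n > -10 → 10*n ≤ -56/3)))
Answer: WP = (c + 2*n ≥ 4 → ((2*n ≤ -6 → ((¬(6*c ≤ -2)) ∧ ((9*c ≥ -1 ∧ 21*c ≥ 67/2) → (3*c > -3 → 10*c ≤ 14/3)))) ∧ ((¬(2*n ≤ -6)) → ((3*n ≥ -7 ∧ 7*n ≥ 39/2) → (n > -5 → (10/3)*n ≤ -2))))) ∧ ((¬(c + 2*n ≥ 4)) → ((9*n ≥ -22 ∧ 21*n ≥ -31/2) → (3*n > -10 → 10*n ≤ -56/3)))


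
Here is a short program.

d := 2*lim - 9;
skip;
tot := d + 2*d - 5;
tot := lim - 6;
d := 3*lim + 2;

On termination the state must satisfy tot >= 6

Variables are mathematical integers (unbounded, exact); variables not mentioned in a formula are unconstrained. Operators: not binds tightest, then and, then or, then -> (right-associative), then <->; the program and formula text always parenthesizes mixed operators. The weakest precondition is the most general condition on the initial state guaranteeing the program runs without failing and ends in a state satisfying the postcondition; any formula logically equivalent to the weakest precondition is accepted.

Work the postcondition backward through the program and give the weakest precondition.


Working backward. After the program, tot >= 6 must hold.
Before d := 3*lim + 2: tot >= 6
Before tot := lim - 6: lim >= 12
Before tot := d + 2*d - 5: lim >= 12
Before skip: lim >= 12
Before d := 2*lim - 9: lim >= 12
Answer: WP = lim >= 12


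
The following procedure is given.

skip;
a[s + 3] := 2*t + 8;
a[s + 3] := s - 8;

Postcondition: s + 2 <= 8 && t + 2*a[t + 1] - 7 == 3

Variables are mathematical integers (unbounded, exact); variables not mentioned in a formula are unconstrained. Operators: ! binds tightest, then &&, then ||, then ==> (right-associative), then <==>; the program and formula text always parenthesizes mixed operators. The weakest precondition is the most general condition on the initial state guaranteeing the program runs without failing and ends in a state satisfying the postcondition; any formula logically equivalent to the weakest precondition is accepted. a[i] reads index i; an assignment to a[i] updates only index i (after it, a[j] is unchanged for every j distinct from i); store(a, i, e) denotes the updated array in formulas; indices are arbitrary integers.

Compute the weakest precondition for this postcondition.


Working backward. After the program, the postcondition s + 2 <= 8 && t + 2*a[t + 1] - 7 == 3 must hold; in canonical form it is s <= 6 && 2*a[t + 1] + t == 10.
Before a[s + 3] := s - 8: s <= 6 && 2*store(a, s + 3, s - 8)[t + 1] + t == 10
Before a[s + 3] := 2*t + 8: s <= 6 && 2*store(store(a, s + 3, 2*t + 8), s + 3, s - 8)[t + 1] + t == 10
Before skip: s <= 6 && 2*store(store(a, s + 3, 2*t + 8), s + 3, s - 8)[t + 1] + t == 10
Answer: WP = s <= 6 && 2*store(store(a, s + 3, 2*t + 8), s + 3, s - 8)[t + 1] + t == 10


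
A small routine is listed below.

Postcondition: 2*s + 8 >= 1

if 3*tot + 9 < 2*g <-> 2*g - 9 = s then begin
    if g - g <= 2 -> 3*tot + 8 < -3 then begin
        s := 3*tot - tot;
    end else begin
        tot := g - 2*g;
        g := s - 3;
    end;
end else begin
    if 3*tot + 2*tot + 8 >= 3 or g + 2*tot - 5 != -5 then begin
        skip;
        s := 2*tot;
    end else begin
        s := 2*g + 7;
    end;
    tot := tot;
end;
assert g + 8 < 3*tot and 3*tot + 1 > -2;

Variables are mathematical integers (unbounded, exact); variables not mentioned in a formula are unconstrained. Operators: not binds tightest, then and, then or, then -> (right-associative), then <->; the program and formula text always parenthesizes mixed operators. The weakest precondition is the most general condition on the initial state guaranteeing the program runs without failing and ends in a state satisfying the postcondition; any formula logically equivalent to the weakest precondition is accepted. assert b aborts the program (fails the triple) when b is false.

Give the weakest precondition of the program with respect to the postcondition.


Working backward. After the program, the postcondition 2*s + 8 >= 1 must hold; in canonical form it is 2*s >= -7.
Before assert g + 8 < 3*tot and 3*tot + 1 > -2: g < 3*tot - 8 and 3*tot > -3 and 2*s >= -7
Then branch requires (3*tot < -11 -> (g < 3*tot - 8 and 3*tot > -3 and 4*tot >= -7)) and ((not (3*tot < -11)) -> (3*g + s < -5 and 3*g < 3 and 2*s >= -7)); else branch requires ((5*tot >= -5 or g + 2*tot != 0) -> (g < 3*tot - 8 and 3*tot > -3 and 4*tot >= -7)) and ((not (5*tot >= -5 or g + 2*tot != 0)) -> (g < 3*tot - 8 and 3*tot > -3 and 4*g >= -21)).
Before the if: ((3*tot < 2*g - 9 <-> 2*g = s + 9) -> ((3*tot < -11 -> (g < 3*tot - 8 and 3*tot > -3 and 4*tot >= -7)) and ((not (3*tot < -11)) -> (3*g + s < -5 and 3*g < 3 and 2*s >= -7)))) and ((not (3*tot < 2*g - 9 <-> 2*g = s + 9)) -> (((5*tot >= -5 or g + 2*tot != 0) -> (g < 3*tot - 8 and 3*tot > -3 and 4*tot >= -7)) and ((not (5*tot >= -5 or g + 2*tot != 0)) -> (g < 3*tot - 8 and 3*tot > -3 and 4*g >= -21))))
Answer: WP = ((3*tot < 2*g - 9 <-> 2*g = s + 9) -> ((3*tot < -11 -> (g < 3*tot - 8 and 3*tot > -3 and 4*tot >= -7)) and ((not (3*tot < -11)) -> (3*g + s < -5 and 3*g < 3 and 2*s >= -7)))) and ((not (3*tot < 2*g - 9 <-> 2*g = s + 9)) -> (((5*tot >= -5 or g + 2*tot != 0) -> (g < 3*tot - 8 and 3*tot > -3 and 4*tot >= -7)) and ((not (5*tot >= -5 or g + 2*tot != 0)) -> (g < 3*tot - 8 and 3*tot > -3 and 4*g >= -21))))


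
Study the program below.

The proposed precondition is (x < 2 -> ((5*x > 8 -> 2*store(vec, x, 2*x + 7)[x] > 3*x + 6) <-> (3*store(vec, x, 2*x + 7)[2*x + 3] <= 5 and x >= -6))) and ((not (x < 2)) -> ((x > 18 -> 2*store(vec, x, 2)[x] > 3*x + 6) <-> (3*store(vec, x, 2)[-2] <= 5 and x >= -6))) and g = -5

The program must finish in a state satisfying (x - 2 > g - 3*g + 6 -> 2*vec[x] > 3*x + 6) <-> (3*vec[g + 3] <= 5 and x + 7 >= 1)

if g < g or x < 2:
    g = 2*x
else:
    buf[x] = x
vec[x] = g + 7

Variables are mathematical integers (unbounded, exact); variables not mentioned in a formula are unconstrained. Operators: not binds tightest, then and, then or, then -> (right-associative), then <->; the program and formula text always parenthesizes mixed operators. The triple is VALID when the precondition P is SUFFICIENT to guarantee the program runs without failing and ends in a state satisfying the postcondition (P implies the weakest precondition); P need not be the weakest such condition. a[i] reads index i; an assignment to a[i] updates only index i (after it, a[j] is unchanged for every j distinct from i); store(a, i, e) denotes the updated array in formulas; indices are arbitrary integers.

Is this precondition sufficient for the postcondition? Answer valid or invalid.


Working backward. After the program, the postcondition (x - 2 > g - 3*g + 6 -> 2*vec[x] > 3*x + 6) <-> (3*vec[g + 3] <= 5 and x + 7 >= 1) must hold; in canonical form it is (2*g + x > 8 -> 2*vec[x] > 3*x + 6) <-> (3*vec[g + 3] <= 5 and x >= -6).
Before vec[x] := g + 7: (2*g + x > 8 -> 2*store(vec, x, g + 7)[x] > 3*x + 6) <-> (3*store(vec, x, g + 7)[g + 3] <= 5 and x >= -6)
Then branch requires (5*x > 8 -> 2*store(vec, x, 2*x + 7)[x] > 3*x + 6) <-> (3*store(vec, x, 2*x + 7)[2*x + 3] <= 5 and x >= -6); else branch requires (2*g + x > 8 -> 2*store(vec, x, g + 7)[x] > 3*x + 6) <-> (3*store(vec, x, g + 7)[g + 3] <= 5 and x >= -6).
Before the if: (x < 2 -> ((5*x > 8 -> 2*store(vec, x, 2*x + 7)[x] > 3*x + 6) <-> (3*store(vec, x, 2*x + 7)[2*x + 3] <= 5 and x >= -6))) and ((not (x < 2)) -> ((2*g + x > 8 -> 2*store(vec, x, g + 7)[x] > 3*x + 6) <-> (3*store(vec, x, g + 7)[g + 3] <= 5 and x >= -6)))
The weakest precondition is (x < 2 -> ((5*x > 8 -> 2*store(vec, x, 2*x + 7)[x] > 3*x + 6) <-> (3*store(vec, x, 2*x + 7)[2*x + 3] <= 5 and x >= -6))) and ((not (x < 2)) -> ((2*g + x > 8 -> 2*store(vec, x, g + 7)[x] > 3*x + 6) <-> (3*store(vec, x, g + 7)[g + 3] <= 5 and x >= -6))).
Check whether (x < 2 -> ((5*x > 8 -> 2*store(vec, x, 2*x + 7)[x] > 3*x + 6) <-> (3*store(vec, x, 2*x + 7)[2*x + 3] <= 5 and x >= -6))) and ((not (x < 2)) -> ((x > 18 -> 2*store(vec, x, 2)[x] > 3*x + 6) <-> (3*store(vec, x, 2)[-2] <= 5 and x >= -6))) and g = -5 implies it.
Every state satisfying the precondition satisfies the weakest precondition: the implication holds.
Answer: valid


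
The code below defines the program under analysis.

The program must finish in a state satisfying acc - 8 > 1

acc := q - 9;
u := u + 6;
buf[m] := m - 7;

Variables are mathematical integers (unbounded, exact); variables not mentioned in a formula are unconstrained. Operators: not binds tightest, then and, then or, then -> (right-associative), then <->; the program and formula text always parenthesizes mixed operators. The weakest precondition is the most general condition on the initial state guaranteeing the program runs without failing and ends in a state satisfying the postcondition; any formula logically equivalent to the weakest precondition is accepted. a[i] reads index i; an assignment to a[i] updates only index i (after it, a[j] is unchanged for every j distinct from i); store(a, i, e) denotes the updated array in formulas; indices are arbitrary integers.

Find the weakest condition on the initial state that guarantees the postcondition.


Working backward. After the program, the postcondition acc - 8 > 1 must hold; in canonical form it is acc > 9.
Before buf[m] := m - 7: acc > 9
Before u := u + 6: acc > 9
Before acc := q - 9: q > 18
Answer: WP = q > 18


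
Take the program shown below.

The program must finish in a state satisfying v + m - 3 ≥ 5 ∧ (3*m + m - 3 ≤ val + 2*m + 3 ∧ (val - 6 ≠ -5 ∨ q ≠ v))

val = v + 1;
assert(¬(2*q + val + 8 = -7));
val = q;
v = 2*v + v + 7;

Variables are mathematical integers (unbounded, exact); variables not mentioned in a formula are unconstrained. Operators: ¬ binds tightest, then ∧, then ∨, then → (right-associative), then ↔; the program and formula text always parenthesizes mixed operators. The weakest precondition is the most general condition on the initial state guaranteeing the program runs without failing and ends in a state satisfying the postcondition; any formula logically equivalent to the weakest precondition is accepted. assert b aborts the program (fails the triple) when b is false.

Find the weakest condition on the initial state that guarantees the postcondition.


Working backward. After the program, the postcondition v + m - 3 ≥ 5 ∧ (3*m + m - 3 ≤ val + 2*m + 3 ∧ (val - 6 ≠ -5 ∨ q ≠ v)) must hold; in canonical form it is m + v ≥ 8 ∧ 2*m ≤ val + 6 ∧ (val ≠ 1 ∨ q ≠ v).
Before v := 2*v + v + 7: m + 3*v ≥ 1 ∧ 2*m ≤ val + 6 ∧ (val ≠ 1 ∨ q ≠ 3*v + 7)
Before val := q: m + 3*v ≥ 1 ∧ 2*m ≤ q + 6 ∧ (q ≠ 1 ∨ q ≠ 3*v + 7)
Before assert ¬(2*q + val + 8 = -7): (¬(2*q + val = -15)) ∧ m + 3*v ≥ 1 ∧ 2*m ≤ q + 6 ∧ (q ≠ 1 ∨ q ≠ 3*v + 7)
Before val := v + 1: (¬(2*q + v = -16)) ∧ m + 3*v ≥ 1 ∧ 2*m ≤ q + 6 ∧ (q ≠ 1 ∨ q ≠ 3*v + 7)
Answer: WP = (¬(2*q + v = -16)) ∧ m + 3*v ≥ 1 ∧ 2*m ≤ q + 6 ∧ (q ≠ 1 ∨ q ≠ 3*v + 7)


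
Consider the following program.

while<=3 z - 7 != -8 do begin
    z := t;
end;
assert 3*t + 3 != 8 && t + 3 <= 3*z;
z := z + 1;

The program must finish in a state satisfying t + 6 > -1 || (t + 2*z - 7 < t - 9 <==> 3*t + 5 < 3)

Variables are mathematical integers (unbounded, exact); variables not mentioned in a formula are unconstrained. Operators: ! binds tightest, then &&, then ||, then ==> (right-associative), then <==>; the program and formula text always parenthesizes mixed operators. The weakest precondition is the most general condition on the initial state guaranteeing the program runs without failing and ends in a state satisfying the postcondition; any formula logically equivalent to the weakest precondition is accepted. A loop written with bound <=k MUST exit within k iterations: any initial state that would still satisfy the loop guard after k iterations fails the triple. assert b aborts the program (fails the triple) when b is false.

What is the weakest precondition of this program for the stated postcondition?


Working backward. After the program, the postcondition t + 6 > -1 || (t + 2*z - 7 < t - 9 <==> 3*t + 5 < 3) must hold; in canonical form it is t > -7 || (2*z < -2 <==> 3*t < -2).
Before z := z + 1: t > -7 || (2*z < -4 <==> 3*t < -2)
Before assert 3*t + 3 != 8 && t + 3 <= 3*z: 3*t != 5 && t <= 3*z - 3 && (t > -7 || (2*z < -4 <==> 3*t < -2))
Before the loop (bound <=3), unroll the exhaustion recursion (WP_0 = exit-now case; WP_j = one more guarded iteration, up to j = 3):
  WP_0: (!(z != -1)) && 3*t != 5 && t <= 3*z - 3 && (t > -7 || (2*z < -4 <==> 3*t < -2))
  WP_1: (z != -1 ==> ((!(t != -1)) && 3*t != 5 && 2*t >= 3 && (t > -7 || (2*t < -4 <==> 3*t < -2)))) && ((!(z != -1)) ==> (3*t != 5 && t <= 3*z - 3 && (t > -7 || (2*z < -4 <==> 3*t < -2))))
  WP_2: (z != -1 ==> ((t != -1 ==> ((!(t != -1)) && 3*t != 5 && 2*t >= 3 && (t > -7 || (2*t < -4 <==> 3*t < -2)))) && ((!(t != -1)) ==> (3*t != 5 && 2*t >= 3 && (t > -7 || (2*t < -4 <==> 3*t < -2)))))) && ((!(z != -1)) ==> (3*t != 5 && t <= 3*z - 3 && (t > -7 || (2*z < -4 <==> 3*t < -2))))
  WP_3: (z != -1 ==> ((t != -1 ==> ((t != -1 ==> ((!(t != -1)) && 3*t != 5 && 2*t >= 3 && (t > -7 || (2*t < -4 <==> 3*t < -2)))) && ((!(t != -1)) ==> (3*t != 5 && 2*t >= 3 && (t > -7 || (2*t < -4 <==> 3*t < -2)))))) && ((!(t != -1)) ==> (3*t != 5 && 2*t >= 3 && (t > -7 || (2*t < -4 <==> 3*t < -2)))))) && ((!(z != -1)) ==> (3*t != 5 && t <= 3*z - 3 && (t > -7 || (2*z < -4 <==> 3*t < -2))))
So before the loop: (z != -1 ==> ((t != -1 ==> ((t != -1 ==> ((!(t != -1)) && 3*t != 5 && 2*t >= 3 && (t > -7 || (2*t < -4 <==> 3*t < -2)))) && ((!(t != -1)) ==> (3*t != 5 && 2*t >= 3 && (t > -7 || (2*t < -4 <==> 3*t < -2)))))) && ((!(t != -1)) ==> (3*t != 5 && 2*t >= 3 && (t > -7 || (2*t < -4 <==> 3*t < -2)))))) && ((!(z != -1)) ==> (3*t != 5 && t <= 3*z - 3 && (t > -7 || (2*z < -4 <==> 3*t < -2))))
Answer: WP = (z != -1 ==> ((t != -1 ==> ((t != -1 ==> ((!(t != -1)) && 3*t != 5 && 2*t >= 3 && (t > -7 || (2*t < -4 <==> 3*t < -2)))) && ((!(t != -1)) ==> (3*t != 5 && 2*t >= 3 && (t > -7 || (2*t < -4 <==> 3*t < -2)))))) && ((!(t != -1)) ==> (3*t != 5 && 2*t >= 3 && (t > -7 || (2*t < -4 <==> 3*t < -2)))))) && ((!(z != -1)) ==> (3*t != 5 && t <= 3*z - 3 && (t > -7 || (2*z < -4 <==> 3*t < -2))))


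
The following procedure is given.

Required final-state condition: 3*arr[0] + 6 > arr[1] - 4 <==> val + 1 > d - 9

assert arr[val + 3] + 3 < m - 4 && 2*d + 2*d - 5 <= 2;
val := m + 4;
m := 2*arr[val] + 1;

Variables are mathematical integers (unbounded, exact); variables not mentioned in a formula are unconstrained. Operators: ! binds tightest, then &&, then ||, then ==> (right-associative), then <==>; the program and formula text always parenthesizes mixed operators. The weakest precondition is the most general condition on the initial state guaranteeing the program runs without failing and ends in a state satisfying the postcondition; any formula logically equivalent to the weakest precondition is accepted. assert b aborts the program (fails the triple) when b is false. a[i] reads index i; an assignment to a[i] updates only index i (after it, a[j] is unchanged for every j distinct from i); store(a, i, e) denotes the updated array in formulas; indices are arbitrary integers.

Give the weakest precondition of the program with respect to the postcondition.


Working backward. After the program, the postcondition 3*arr[0] + 6 > arr[1] - 4 <==> val + 1 > d - 9 must hold; in canonical form it is 3*arr[0] > arr[1] - 10 <==> val > d - 10.
Before m := 2*arr[val] + 1: 3*arr[0] > arr[1] - 10 <==> val > d - 10
Before val := m + 4: 3*arr[0] > arr[1] - 10 <==> m > d - 14
Before assert arr[val + 3] + 3 < m - 4 && 2*d + 2*d - 5 <= 2: arr[val + 3] < m - 7 && 4*d <= 7 && (3*arr[0] > arr[1] - 10 <==> m > d - 14)
Answer: WP = arr[val + 3] < m - 7 && 4*d <= 7 && (3*arr[0] > arr[1] - 10 <==> m > d - 14)


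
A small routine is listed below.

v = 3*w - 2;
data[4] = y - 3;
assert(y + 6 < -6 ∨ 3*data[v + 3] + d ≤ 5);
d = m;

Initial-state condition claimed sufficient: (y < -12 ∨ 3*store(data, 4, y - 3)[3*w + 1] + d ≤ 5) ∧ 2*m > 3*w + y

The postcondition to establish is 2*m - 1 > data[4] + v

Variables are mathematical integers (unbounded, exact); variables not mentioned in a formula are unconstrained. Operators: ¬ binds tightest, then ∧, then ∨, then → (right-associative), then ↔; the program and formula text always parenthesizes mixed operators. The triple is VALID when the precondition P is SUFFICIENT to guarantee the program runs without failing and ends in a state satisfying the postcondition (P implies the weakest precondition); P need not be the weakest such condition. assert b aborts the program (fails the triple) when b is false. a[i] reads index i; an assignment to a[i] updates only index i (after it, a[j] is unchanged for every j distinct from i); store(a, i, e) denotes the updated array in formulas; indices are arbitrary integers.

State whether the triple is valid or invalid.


Working backward. After the program, the postcondition 2*m - 1 > data[4] + v must hold; in canonical form it is 2*m > data[4] + v + 1.
Before d := m: 2*m > data[4] + v + 1
Before assert y + 6 < -6 ∨ 3*data[v + 3] + d ≤ 5: (y < -12 ∨ 3*data[v + 3] + d ≤ 5) ∧ 2*m > data[4] + v + 1
Before data[4] := y - 3: (y < -12 ∨ 3*store(data, 4, y - 3)[v + 3] + d ≤ 5) ∧ 2*m > v + y - 2
Before v := 3*w - 2: (y < -12 ∨ 3*store(data, 4, y - 3)[3*w + 1] + d ≤ 5) ∧ 2*m > 3*w + y - 4
The weakest precondition is (y < -12 ∨ 3*store(data, 4, y - 3)[3*w + 1] + d ≤ 5) ∧ 2*m > 3*w + y - 4.
Check whether (y < -12 ∨ 3*store(data, 4, y - 3)[3*w + 1] + d ≤ 5) ∧ 2*m > 3*w + y implies it.
Every state satisfying the precondition satisfies the weakest precondition: the implication holds.
Answer: valid


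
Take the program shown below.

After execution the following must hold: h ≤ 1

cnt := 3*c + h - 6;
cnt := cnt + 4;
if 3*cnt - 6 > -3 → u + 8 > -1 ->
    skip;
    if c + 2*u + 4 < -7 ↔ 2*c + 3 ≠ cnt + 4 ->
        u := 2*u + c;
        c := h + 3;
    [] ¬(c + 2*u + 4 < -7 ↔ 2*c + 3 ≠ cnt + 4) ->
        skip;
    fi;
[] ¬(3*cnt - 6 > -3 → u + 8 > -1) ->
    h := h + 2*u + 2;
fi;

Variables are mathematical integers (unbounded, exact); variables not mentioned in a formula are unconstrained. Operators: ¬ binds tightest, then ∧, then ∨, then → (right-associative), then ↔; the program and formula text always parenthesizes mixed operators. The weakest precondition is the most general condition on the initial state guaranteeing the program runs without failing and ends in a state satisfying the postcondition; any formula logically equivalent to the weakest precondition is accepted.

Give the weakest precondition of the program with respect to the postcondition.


Working backward. After the program, h ≤ 1 must hold.
Then branch requires ((c + 2*u < -11 ↔ 2*c ≠ cnt + 1) → h ≤ 1) ∧ ((¬(c + 2*u < -11 ↔ 2*c ≠ cnt + 1)) → h ≤ 1); else branch requires h + 2*u ≤ -1.
Before the if: ((3*cnt > 3 → u > -9) → (((c + 2*u < -11 ↔ 2*c ≠ cnt + 1) → h ≤ 1) ∧ ((¬(c + 2*u < -11 ↔ 2*c ≠ cnt + 1)) → h ≤ 1))) ∧ ((¬(3*cnt > 3 → u > -9)) → h + 2*u ≤ -1)
Before cnt := cnt + 4: ((3*cnt > -9 → u > -9) → (((c + 2*u < -11 ↔ 2*c ≠ cnt + 5) → h ≤ 1) ∧ ((¬(c + 2*u < -11 ↔ 2*c ≠ cnt + 5)) → h ≤ 1))) ∧ ((¬(3*cnt > -9 → u > -9)) → h + 2*u ≤ -1)
Before cnt := 3*c + h - 6: ((9*c + 3*h > 9 → u > -9) → (((c + 2*u < -11 ↔ c + h ≠ 1) → h ≤ 1) ∧ ((¬(c + 2*u < -11 ↔ c + h ≠ 1)) → h ≤ 1))) ∧ ((¬(9*c + 3*h > 9 → u > -9)) → h + 2*u ≤ -1)
Answer: WP = ((9*c + 3*h > 9 → u > -9) → (((c + 2*u < -11 ↔ c + h ≠ 1) → h ≤ 1) ∧ ((¬(c + 2*u < -11 ↔ c + h ≠ 1)) → h ≤ 1))) ∧ ((¬(9*c + 3*h > 9 → u > -9)) → h + 2*u ≤ -1)


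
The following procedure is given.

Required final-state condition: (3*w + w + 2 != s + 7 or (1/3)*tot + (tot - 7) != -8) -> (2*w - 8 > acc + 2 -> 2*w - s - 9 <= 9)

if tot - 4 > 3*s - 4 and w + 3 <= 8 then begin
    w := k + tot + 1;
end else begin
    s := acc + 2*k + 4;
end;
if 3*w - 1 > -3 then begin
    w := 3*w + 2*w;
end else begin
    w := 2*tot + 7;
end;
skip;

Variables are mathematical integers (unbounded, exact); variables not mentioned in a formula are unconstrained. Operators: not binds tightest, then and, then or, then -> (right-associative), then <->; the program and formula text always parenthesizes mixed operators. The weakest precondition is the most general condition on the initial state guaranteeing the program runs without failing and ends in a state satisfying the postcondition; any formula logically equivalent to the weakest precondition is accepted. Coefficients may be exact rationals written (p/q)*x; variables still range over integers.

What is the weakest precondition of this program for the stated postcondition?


Working backward. After the program, the postcondition (3*w + w + 2 != s + 7 or (1/3)*tot + (tot - 7) != -8) -> (2*w - 8 > acc + 2 -> 2*w - s - 9 <= 9) must hold; in canonical form it is (4*w != s + 5 or (4/3)*tot != -1) -> (2*w > acc + 10 -> 2*w <= s + 18).
Before skip: (4*w != s + 5 or (4/3)*tot != -1) -> (2*w > acc + 10 -> 2*w <= s + 18)
Then branch requires (20*w != s + 5 or (4/3)*tot != -1) -> (10*w > acc + 10 -> 10*w <= s + 18); else branch requires (8*tot != s - 23 or (4/3)*tot != -1) -> (4*tot > acc - 4 -> 4*tot <= s + 4).
Before the if: (3*w > -2 -> ((20*w != s + 5 or (4/3)*tot != -1) -> (10*w > acc + 10 -> 10*w <= s + 18))) and ((not (3*w > -2)) -> ((8*tot != s - 23 or (4/3)*tot != -1) -> (4*tot > acc - 4 -> 4*tot <= s + 4)))
Then branch requires (3*k + 3*tot > -5 -> ((20*k + 20*tot != s - 15 or (4/3)*tot != -1) -> (10*k + 10*tot > acc -> 10*k + 10*tot <= s + 8))) and ((not (3*k + 3*tot > -5)) -> ((8*tot != s - 23 or (4/3)*tot != -1) -> (4*tot > acc - 4 -> 4*tot <= s + 4))); else branch requires (3*w > -2 -> ((20*w != acc + 2*k + 9 or (4/3)*tot != -1) -> (10*w > acc + 10 -> 10*w <= acc + 2*k + 22))) and ((not (3*w > -2)) -> ((8*tot != acc + 2*k - 19 or (4/3)*tot != -1) -> (4*tot > acc - 4 -> 4*tot <= acc + 2*k + 8))).
Before the if: ((tot > 3*s and w <= 5) -> ((3*k + 3*tot > -5 -> ((20*k + 20*tot != s - 15 or (4/3)*tot != -1) -> (10*k + 10*tot > acc -> 10*k + 10*tot <= s + 8))) and ((not (3*k + 3*tot > -5)) -> ((8*tot != s - 23 or (4/3)*tot != -1) -> (4*tot > acc - 4 -> 4*tot <= s + 4))))) and ((not (tot > 3*s and w <= 5)) -> ((3*w > -2 -> ((20*w != acc + 2*k + 9 or (4/3)*tot != -1) -> (10*w > acc + 10 -> 10*w <= acc + 2*k + 22))) and ((not (3*w > -2)) -> ((8*tot != acc + 2*k - 19 or (4/3)*tot != -1) -> (4*tot > acc - 4 -> 4*tot <= acc + 2*k + 8)))))
Answer: WP = ((tot > 3*s and w <= 5) -> ((3*k + 3*tot > -5 -> ((20*k + 20*tot != s - 15 or (4/3)*tot != -1) -> (10*k + 10*tot > acc -> 10*k + 10*tot <= s + 8))) and ((not (3*k + 3*tot > -5)) -> ((8*tot != s - 23 or (4/3)*tot != -1) -> (4*tot > acc - 4 -> 4*tot <= s + 4))))) and ((not (tot > 3*s and w <= 5)) -> ((3*w > -2 -> ((20*w != acc + 2*k + 9 or (4/3)*tot != -1) -> (10*w > acc + 10 -> 10*w <= acc + 2*k + 22))) and ((not (3*w > -2)) -> ((8*tot != acc + 2*k - 19 or (4/3)*tot != -1) -> (4*tot > acc - 4 -> 4*tot <= acc + 2*k + 8)))))
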